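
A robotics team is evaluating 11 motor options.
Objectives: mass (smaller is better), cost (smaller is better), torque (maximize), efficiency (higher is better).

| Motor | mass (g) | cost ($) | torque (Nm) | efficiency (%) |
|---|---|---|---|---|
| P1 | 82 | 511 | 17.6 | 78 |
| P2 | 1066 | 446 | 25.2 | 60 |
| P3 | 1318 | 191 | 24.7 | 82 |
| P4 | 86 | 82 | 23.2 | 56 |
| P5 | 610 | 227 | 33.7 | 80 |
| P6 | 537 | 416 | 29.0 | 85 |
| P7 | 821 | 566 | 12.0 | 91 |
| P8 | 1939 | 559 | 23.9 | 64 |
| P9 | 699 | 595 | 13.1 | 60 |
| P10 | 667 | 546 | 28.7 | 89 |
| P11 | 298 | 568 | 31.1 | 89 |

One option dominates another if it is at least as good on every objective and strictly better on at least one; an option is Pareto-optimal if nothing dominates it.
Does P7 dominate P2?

No

P7 vs P2: P7 is worse on cost (566 vs 446), so it does not dominate P2.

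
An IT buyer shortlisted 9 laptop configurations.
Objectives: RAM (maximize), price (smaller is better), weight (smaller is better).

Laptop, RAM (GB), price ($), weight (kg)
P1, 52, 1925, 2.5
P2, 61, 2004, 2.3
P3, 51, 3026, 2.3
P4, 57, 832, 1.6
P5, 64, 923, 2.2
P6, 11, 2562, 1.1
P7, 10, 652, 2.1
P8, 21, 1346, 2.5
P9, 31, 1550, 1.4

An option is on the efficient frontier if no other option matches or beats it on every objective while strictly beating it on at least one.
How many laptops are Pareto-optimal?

5

P1: dominated by P4 (RAM 57≥52, price 832≤1925, weight 1.6≤2.5).
P2: dominated by P5 (RAM 64≥61, price 923≤2004, weight 2.2≤2.3).
P3: dominated by P2 (RAM 61≥51, price 2004≤3026, weight 2.3≤2.3).
P4: not dominated.
P5: not dominated (best RAM).
P6: not dominated (best weight).
P7: not dominated (best price).
P8: dominated by P4 (RAM 57≥21, price 832≤1346, weight 1.6≤2.5).
P9: not dominated.
Pareto-optimal: P4, P5, P6, P7, P9 → 5.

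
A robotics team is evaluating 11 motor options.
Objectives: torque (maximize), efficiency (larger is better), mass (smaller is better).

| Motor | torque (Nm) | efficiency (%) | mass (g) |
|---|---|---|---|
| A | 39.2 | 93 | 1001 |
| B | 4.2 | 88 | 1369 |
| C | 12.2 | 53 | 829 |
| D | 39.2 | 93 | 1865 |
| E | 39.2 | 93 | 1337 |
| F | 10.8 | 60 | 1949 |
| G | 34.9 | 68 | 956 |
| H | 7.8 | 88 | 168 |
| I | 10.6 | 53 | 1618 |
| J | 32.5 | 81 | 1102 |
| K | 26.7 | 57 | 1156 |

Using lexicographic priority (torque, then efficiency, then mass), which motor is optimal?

A

First maximize torque: best is 39.2, kept {A, D, E}.
Then maximize efficiency: best is 93, kept {A, D, E}.
Then minimize mass: best is 1001, kept {A}.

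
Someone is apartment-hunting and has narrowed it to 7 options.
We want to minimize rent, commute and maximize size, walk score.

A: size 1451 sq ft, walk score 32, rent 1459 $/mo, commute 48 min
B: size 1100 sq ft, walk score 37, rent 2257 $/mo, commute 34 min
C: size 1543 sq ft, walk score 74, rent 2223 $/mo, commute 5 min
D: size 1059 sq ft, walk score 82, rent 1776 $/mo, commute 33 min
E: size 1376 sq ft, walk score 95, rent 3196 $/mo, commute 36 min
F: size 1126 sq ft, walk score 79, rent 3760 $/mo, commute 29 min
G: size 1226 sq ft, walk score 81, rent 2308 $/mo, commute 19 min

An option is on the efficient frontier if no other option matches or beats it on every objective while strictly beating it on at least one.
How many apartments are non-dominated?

A: not dominated (best rent).
B: dominated by C (size 1543≥1100, walk score 74≥37, rent 2223≤2257, commute 5≤34).
C: not dominated (best size).
D: not dominated.
E: not dominated (best walk score).
F: dominated by G (size 1226≥1126, walk score 81≥79, rent 2308≤3760, commute 19≤29).
G: not dominated.
Pareto-optimal: A, C, D, E, G → 5.

5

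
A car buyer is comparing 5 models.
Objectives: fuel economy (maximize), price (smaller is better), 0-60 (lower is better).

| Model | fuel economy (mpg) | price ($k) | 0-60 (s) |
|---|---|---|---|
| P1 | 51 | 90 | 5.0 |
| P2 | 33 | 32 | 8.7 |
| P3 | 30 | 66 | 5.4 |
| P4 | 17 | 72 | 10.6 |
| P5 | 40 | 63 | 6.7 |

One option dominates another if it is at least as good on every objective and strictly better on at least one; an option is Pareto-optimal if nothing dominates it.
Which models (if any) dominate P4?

P2: fuel economy 33≥17, price 32≤72, 0-60 8.7≤10.6 — dominates P4.
P3: fuel economy 30≥17, price 66≤72, 0-60 5.4≤10.6 — dominates P4.
P5: fuel economy 40≥17, price 63≤72, 0-60 6.7≤10.6 — dominates P4.
Others (P1) are each worse than P4 on at least one objective.

P2, P3, P5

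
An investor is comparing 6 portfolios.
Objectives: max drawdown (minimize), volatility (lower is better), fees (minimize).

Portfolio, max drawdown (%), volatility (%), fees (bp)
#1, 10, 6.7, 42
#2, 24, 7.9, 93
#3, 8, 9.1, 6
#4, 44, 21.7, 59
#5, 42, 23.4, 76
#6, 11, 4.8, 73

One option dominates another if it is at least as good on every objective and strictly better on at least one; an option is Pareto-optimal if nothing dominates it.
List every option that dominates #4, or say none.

#1: max drawdown 10≤44, volatility 6.7≤21.7, fees 42≤59 — dominates #4.
#3: max drawdown 8≤44, volatility 9.1≤21.7, fees 6≤59 — dominates #4.
Others (#2, #5, #6) are each worse than #4 on at least one objective.

#1, #3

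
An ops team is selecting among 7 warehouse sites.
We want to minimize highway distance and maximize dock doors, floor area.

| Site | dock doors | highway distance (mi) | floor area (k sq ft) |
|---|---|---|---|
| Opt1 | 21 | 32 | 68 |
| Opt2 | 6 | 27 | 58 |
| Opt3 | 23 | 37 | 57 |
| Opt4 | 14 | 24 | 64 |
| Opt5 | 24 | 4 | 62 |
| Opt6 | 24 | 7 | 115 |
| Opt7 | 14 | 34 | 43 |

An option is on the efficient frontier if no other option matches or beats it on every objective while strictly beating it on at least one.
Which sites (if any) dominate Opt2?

Opt4: dock doors 14≥6, highway distance 24≤27, floor area 64≥58 — dominates Opt2.
Opt5: dock doors 24≥6, highway distance 4≤27, floor area 62≥58 — dominates Opt2.
Opt6: dock doors 24≥6, highway distance 7≤27, floor area 115≥58 — dominates Opt2.
Others (Opt1, Opt3, Opt7) are each worse than Opt2 on at least one objective.

Opt4, Opt5, Opt6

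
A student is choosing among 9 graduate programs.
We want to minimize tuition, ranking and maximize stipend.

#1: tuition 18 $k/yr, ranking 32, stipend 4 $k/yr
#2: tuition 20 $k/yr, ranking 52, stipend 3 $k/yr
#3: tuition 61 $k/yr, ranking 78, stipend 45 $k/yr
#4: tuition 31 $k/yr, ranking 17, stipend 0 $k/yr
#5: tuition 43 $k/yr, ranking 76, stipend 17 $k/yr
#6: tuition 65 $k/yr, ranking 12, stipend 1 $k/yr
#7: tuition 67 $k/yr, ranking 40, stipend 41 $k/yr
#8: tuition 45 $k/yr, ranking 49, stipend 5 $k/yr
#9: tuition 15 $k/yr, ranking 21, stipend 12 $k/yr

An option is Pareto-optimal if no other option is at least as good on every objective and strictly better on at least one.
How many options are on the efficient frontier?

6

#1: dominated by #9 (tuition 15≤18, ranking 21≤32, stipend 12≥4).
#2: dominated by #1 (tuition 18≤20, ranking 32≤52, stipend 4≥3).
#3: not dominated (best stipend).
#4: not dominated.
#5: not dominated.
#6: not dominated (best ranking).
#7: not dominated.
#8: dominated by #9 (tuition 15≤45, ranking 21≤49, stipend 12≥5).
#9: not dominated (best tuition).
Pareto-optimal: #3, #4, #5, #6, #7, #9 → 6.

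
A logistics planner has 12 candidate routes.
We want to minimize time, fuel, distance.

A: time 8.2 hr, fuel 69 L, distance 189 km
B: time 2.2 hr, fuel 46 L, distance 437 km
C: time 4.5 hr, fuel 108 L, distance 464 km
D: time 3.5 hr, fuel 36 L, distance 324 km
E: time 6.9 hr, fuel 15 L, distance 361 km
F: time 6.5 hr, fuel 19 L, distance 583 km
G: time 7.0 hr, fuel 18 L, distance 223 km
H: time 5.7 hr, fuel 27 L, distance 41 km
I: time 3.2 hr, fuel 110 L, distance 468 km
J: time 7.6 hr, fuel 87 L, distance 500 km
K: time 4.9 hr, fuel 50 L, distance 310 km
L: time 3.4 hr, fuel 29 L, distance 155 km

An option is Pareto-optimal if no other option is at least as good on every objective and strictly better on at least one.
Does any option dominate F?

A: worse on time (8.2 vs 6.5).
B: worse on fuel (46 vs 19).
C: worse on fuel (108 vs 19).
D: worse on fuel (36 vs 19).
E: worse on time (6.9 vs 6.5).
G: worse on time (7.0 vs 6.5).
H: worse on fuel (27 vs 19).
I: worse on fuel (110 vs 19).
J: worse on time (7.6 vs 6.5).
K: worse on fuel (50 vs 19).
L: worse on fuel (29 vs 19).
No option is at least as good as F on every objective and strictly better on one.

No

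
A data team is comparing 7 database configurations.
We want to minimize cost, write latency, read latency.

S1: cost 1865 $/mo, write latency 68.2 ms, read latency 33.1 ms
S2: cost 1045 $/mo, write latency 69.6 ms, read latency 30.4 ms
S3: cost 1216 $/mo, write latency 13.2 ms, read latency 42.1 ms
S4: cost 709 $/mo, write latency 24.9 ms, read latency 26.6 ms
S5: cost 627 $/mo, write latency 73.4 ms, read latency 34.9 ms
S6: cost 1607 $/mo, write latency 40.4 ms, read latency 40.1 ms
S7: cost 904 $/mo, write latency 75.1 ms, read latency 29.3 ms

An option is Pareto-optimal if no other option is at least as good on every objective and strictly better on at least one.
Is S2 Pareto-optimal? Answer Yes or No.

No

S4 vs S2: cost 709≤1045, write latency 24.9≤69.6, read latency 26.6≤30.4 — S4 is at least as good on every objective and strictly better on at least one, so S4 dominates S2.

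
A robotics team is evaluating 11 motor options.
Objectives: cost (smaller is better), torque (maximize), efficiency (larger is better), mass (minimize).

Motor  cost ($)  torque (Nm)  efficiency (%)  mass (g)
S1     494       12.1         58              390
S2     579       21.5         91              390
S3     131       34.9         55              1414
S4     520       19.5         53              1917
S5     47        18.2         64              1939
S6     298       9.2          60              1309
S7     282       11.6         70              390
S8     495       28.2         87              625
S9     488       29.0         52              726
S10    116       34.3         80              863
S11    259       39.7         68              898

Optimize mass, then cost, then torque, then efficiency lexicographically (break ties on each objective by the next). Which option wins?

First minimize mass: best is 390, kept {S1, S2, S7}.
Then minimize cost: best is 282, kept {S7}.

S7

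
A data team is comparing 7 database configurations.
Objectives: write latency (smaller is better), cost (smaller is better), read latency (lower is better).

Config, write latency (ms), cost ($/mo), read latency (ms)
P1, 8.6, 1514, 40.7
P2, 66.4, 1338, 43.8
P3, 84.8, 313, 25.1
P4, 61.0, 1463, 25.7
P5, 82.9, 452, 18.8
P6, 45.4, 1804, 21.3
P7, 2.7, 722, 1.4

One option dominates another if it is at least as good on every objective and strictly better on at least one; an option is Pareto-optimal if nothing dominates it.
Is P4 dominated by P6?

P6 vs P4: P6 is worse on cost (1804 vs 1463), so it does not dominate P4.

No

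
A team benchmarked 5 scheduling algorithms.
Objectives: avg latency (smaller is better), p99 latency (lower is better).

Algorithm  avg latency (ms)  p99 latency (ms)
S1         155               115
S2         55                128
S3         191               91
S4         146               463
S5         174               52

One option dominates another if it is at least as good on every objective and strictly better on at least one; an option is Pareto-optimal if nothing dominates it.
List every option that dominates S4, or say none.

S2

S2: avg latency 55≤146, p99 latency 128≤463 — dominates S4.
Others (S1, S3, S5) are each worse than S4 on at least one objective.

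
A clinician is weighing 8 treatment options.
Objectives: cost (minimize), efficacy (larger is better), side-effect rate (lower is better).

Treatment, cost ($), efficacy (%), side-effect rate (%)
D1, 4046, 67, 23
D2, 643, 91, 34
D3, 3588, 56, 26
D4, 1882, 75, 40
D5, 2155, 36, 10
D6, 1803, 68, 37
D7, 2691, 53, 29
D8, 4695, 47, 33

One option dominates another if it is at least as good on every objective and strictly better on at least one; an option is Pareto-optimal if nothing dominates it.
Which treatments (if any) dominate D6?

D2

D2: cost 643≤1803, efficacy 91≥68, side-effect rate 34≤37 — dominates D6.
Others (D1, D3, D4, D5, D7, D8) are each worse than D6 on at least one objective.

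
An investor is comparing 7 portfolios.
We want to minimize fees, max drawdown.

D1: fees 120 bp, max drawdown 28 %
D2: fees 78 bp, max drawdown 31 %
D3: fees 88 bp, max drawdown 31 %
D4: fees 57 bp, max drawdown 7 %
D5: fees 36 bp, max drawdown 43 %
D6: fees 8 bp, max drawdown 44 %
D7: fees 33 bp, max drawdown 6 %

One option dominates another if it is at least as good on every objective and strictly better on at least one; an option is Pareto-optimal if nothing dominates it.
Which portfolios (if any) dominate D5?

D7: fees 33≤36, max drawdown 6≤43 — dominates D5.
Others (D1, D2, D3, D4, D6) are each worse than D5 on at least one objective.

D7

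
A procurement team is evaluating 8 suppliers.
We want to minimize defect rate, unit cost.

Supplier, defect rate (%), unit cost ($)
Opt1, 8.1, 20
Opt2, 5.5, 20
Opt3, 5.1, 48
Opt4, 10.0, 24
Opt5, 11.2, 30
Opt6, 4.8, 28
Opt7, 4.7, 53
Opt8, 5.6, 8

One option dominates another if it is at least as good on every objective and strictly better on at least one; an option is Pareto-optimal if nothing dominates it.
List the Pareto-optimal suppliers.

Opt2, Opt6, Opt7, Opt8

Opt1: dominated by Opt2 (defect rate 5.5≤8.1, unit cost 20≤20).
Opt2: not dominated.
Opt3: dominated by Opt6 (defect rate 4.8≤5.1, unit cost 28≤48).
Opt4: dominated by Opt1 (defect rate 8.1≤10.0, unit cost 20≤24).
Opt5: dominated by Opt1 (defect rate 8.1≤11.2, unit cost 20≤30).
Opt6: not dominated.
Opt7: not dominated (best defect rate).
Opt8: not dominated (best unit cost).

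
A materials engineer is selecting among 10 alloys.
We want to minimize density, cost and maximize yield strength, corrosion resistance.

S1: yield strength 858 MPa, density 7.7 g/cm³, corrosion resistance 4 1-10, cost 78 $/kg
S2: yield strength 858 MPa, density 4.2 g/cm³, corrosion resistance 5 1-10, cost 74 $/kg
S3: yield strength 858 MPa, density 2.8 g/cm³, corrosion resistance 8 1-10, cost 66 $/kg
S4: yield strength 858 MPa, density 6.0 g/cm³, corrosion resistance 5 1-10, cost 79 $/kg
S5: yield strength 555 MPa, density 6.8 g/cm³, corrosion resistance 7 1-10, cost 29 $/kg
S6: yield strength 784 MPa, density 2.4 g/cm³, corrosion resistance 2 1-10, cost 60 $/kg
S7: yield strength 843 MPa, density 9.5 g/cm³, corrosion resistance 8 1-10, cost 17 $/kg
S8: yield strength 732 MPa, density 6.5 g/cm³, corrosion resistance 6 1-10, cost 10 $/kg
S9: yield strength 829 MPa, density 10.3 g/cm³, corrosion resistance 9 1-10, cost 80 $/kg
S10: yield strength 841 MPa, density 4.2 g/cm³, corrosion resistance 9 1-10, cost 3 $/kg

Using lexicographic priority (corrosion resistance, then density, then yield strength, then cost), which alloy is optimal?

First maximize corrosion resistance: best is 9, kept {S9, S10}.
Then minimize density: best is 4.2, kept {S10}.

S10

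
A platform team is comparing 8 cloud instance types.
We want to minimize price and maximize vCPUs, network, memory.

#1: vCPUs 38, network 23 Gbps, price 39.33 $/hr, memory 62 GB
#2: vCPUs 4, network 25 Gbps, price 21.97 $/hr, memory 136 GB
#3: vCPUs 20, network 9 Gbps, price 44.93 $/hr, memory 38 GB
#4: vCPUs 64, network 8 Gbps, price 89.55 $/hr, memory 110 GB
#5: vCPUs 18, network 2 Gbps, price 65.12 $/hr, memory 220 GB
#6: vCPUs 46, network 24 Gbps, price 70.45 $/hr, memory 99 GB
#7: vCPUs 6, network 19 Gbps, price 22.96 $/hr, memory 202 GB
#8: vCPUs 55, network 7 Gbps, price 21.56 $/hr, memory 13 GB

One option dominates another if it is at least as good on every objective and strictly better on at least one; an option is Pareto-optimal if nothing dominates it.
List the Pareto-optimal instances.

#1, #2, #4, #5, #6, #7, #8

#1: not dominated.
#2: not dominated (best network).
#3: dominated by #1 (vCPUs 38≥20, network 23≥9, price 39.33≤44.93, memory 62≥38).
#4: not dominated (best vCPUs).
#5: not dominated (best memory).
#6: not dominated.
#7: not dominated.
#8: not dominated (best price).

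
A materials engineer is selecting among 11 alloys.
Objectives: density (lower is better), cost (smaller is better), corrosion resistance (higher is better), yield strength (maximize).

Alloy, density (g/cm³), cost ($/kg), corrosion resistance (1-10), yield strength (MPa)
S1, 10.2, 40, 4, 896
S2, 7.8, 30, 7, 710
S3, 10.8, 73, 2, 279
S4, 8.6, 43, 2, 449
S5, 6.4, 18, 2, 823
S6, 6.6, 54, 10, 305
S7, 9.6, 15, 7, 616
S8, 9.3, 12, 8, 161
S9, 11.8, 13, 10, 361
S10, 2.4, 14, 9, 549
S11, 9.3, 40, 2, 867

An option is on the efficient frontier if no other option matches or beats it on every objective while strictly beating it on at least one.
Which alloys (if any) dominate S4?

S2: density 7.8≤8.6, cost 30≤43, corrosion resistance 7≥2, yield strength 710≥449 — dominates S4.
S5: density 6.4≤8.6, cost 18≤43, corrosion resistance 2≥2, yield strength 823≥449 — dominates S4.
S10: density 2.4≤8.6, cost 14≤43, corrosion resistance 9≥2, yield strength 549≥449 — dominates S4.
Others (S1, S3, S6, S7, S8, S9, S11) are each worse than S4 on at least one objective.

S2, S5, S10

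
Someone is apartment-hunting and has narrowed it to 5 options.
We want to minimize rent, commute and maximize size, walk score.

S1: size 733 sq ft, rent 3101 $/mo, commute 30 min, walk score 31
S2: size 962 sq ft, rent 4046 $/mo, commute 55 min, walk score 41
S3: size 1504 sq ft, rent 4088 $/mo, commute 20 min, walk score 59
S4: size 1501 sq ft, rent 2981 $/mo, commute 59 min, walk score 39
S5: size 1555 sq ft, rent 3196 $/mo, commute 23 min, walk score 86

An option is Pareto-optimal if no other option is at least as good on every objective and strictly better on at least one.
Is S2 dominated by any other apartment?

Yes

S5 vs S2: size 1555≥962, rent 3196≤4046, commute 23≤55, walk score 86≥41 — S5 is at least as good on every objective and strictly better on at least one, so S5 dominates S2.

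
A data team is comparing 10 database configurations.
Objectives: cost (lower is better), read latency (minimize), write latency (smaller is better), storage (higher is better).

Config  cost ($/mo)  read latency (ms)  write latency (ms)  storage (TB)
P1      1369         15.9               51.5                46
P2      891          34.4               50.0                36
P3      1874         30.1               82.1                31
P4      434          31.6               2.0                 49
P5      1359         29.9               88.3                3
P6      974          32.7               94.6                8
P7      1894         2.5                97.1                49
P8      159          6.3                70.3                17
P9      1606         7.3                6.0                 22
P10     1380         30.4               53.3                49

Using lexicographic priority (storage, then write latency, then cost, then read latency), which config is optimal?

P4

First maximize storage: best is 49, kept {P4, P7, P10}.
Then minimize write latency: best is 2.0, kept {P4}.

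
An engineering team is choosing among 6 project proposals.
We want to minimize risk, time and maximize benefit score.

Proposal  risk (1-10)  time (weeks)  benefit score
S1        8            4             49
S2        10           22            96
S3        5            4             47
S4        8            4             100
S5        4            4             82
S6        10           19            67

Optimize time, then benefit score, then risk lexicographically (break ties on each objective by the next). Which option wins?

S4

First minimize time: best is 4, kept {S1, S3, S4, S5}.
Then maximize benefit score: best is 100, kept {S4}.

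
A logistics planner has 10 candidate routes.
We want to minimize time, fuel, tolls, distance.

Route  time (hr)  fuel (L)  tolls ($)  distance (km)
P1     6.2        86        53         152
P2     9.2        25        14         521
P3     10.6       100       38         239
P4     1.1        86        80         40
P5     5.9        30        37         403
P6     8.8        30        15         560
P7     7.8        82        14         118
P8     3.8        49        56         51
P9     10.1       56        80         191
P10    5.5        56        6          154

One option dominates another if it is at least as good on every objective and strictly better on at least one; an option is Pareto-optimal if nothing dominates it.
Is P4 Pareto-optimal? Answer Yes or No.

Yes

P1: worse on time (6.2 vs 1.1).
P2: worse on time (9.2 vs 1.1).
P3: worse on time (10.6 vs 1.1).
P5: worse on time (5.9 vs 1.1).
P6: worse on time (8.8 vs 1.1).
P7: worse on time (7.8 vs 1.1).
P8: worse on time (3.8 vs 1.1).
P9: worse on time (10.1 vs 1.1).
P10: worse on time (5.5 vs 1.1).
No option is at least as good as P4 on every objective and strictly better on one.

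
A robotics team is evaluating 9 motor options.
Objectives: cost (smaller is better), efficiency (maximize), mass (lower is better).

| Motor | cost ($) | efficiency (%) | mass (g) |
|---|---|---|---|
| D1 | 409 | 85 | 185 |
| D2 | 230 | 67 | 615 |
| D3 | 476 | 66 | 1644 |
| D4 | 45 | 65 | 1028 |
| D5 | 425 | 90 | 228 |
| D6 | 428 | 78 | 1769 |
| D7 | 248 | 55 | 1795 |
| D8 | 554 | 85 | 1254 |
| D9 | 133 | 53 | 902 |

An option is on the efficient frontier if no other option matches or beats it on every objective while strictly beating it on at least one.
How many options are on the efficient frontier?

5

D1: not dominated (best mass).
D2: not dominated.
D3: dominated by D1 (cost 409≤476, efficiency 85≥66, mass 185≤1644).
D4: not dominated (best cost).
D5: not dominated (best efficiency).
D6: dominated by D1 (cost 409≤428, efficiency 85≥78, mass 185≤1769).
D7: dominated by D2 (cost 230≤248, efficiency 67≥55, mass 615≤1795).
D8: dominated by D1 (cost 409≤554, efficiency 85≥85, mass 185≤1254).
D9: not dominated.
Pareto-optimal: D1, D2, D4, D5, D9 → 5.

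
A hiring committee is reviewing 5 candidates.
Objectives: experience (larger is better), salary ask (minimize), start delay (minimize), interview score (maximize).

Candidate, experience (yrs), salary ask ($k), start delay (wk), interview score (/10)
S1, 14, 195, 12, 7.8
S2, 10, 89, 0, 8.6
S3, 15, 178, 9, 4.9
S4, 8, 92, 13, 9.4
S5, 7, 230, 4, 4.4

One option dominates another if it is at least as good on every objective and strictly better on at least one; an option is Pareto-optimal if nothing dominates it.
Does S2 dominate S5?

S2 vs S5: experience 10≥7, salary ask 89≤230, start delay 0≤4, interview score 8.6≥4.4 — S2 is at least as good on every objective with at least one strict improvement.

Yes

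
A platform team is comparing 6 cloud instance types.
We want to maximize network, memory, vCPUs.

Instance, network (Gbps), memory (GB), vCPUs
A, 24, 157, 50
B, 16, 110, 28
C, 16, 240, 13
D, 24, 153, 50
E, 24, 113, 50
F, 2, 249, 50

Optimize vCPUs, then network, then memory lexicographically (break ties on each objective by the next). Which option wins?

A

First maximize vCPUs: best is 50, kept {A, D, E, F}.
Then maximize network: best is 24, kept {A, D, E}.
Then maximize memory: best is 157, kept {A}.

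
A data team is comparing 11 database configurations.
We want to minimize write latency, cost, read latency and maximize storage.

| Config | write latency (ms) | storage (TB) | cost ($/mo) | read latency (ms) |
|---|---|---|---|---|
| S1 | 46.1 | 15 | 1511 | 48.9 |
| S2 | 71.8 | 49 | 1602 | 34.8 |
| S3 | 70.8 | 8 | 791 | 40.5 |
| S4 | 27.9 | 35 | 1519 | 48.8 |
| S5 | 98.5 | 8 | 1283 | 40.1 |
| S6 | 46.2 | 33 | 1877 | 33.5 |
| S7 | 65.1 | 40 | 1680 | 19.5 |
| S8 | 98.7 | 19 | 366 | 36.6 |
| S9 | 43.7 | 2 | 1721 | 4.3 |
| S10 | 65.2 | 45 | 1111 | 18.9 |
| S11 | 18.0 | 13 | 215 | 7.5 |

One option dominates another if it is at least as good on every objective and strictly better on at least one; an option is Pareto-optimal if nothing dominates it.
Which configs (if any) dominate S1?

S2: worse on write latency (71.8 vs 46.1).
S3: worse on write latency (70.8 vs 46.1).
S4: worse on cost (1519 vs 1511).
S5: worse on write latency (98.5 vs 46.1).
S6: worse on write latency (46.2 vs 46.1).
S7: worse on write latency (65.1 vs 46.1).
S8: worse on write latency (98.7 vs 46.1).
S9: worse on storage (2 vs 15).
S10: worse on write latency (65.2 vs 46.1).
S11: worse on storage (13 vs 15).
No option dominates S1.

none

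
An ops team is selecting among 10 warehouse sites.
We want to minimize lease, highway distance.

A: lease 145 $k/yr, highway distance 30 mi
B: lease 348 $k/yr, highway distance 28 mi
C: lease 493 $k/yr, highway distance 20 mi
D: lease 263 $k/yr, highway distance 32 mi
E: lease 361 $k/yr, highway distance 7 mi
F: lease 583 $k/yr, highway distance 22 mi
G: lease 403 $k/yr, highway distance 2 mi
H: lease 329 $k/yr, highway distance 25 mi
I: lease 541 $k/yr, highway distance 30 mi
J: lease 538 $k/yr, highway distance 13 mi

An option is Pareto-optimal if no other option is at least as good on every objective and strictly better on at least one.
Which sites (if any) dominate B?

H: lease 329≤348, highway distance 25≤28 — dominates B.
Others (A, C, D, E, F, G, I, J) are each worse than B on at least one objective.

H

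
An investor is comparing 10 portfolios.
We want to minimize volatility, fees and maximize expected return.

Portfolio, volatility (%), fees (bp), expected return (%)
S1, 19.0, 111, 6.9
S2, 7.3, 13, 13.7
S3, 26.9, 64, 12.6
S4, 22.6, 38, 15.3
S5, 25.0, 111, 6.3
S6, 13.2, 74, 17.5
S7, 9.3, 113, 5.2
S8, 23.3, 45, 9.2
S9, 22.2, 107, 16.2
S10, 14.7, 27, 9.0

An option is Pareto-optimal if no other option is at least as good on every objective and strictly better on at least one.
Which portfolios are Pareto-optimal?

S1: dominated by S2 (volatility 7.3≤19.0, fees 13≤111, expected return 13.7≥6.9).
S2: not dominated (best volatility).
S3: dominated by S2 (volatility 7.3≤26.9, fees 13≤64, expected return 13.7≥12.6).
S4: not dominated.
S5: dominated by S1 (volatility 19.0≤25.0, fees 111≤111, expected return 6.9≥6.3).
S6: not dominated (best expected return).
S7: dominated by S2 (volatility 7.3≤9.3, fees 13≤113, expected return 13.7≥5.2).
S8: dominated by S2 (volatility 7.3≤23.3, fees 13≤45, expected return 13.7≥9.2).
S9: dominated by S6 (volatility 13.2≤22.2, fees 74≤107, expected return 17.5≥16.2).
S10: dominated by S2 (volatility 7.3≤14.7, fees 13≤27, expected return 13.7≥9.0).

S2, S4, S6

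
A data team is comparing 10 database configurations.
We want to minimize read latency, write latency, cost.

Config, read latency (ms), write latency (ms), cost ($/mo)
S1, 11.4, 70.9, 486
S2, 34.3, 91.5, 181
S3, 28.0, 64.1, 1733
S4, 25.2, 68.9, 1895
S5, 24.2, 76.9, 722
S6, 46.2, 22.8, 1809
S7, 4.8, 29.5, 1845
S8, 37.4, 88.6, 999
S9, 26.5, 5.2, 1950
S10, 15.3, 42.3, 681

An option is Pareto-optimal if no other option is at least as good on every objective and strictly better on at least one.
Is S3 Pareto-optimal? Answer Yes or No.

No

S10 vs S3: read latency 15.3≤28.0, write latency 42.3≤64.1, cost 681≤1733 — S10 is at least as good on every objective and strictly better on at least one, so S10 dominates S3.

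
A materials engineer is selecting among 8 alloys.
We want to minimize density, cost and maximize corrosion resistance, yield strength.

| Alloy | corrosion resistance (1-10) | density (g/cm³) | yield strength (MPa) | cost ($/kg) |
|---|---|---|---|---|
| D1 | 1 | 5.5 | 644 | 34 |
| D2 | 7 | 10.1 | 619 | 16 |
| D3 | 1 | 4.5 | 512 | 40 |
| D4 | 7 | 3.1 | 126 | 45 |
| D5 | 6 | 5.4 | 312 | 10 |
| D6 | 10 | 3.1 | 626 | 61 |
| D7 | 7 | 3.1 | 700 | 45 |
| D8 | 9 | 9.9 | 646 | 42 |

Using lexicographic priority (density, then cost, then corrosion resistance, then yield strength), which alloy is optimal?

First minimize density: best is 3.1, kept {D4, D6, D7}.
Then minimize cost: best is 45, kept {D4, D7}.
Then maximize corrosion resistance: best is 7, kept {D4, D7}.
Then maximize yield strength: best is 700, kept {D7}.

D7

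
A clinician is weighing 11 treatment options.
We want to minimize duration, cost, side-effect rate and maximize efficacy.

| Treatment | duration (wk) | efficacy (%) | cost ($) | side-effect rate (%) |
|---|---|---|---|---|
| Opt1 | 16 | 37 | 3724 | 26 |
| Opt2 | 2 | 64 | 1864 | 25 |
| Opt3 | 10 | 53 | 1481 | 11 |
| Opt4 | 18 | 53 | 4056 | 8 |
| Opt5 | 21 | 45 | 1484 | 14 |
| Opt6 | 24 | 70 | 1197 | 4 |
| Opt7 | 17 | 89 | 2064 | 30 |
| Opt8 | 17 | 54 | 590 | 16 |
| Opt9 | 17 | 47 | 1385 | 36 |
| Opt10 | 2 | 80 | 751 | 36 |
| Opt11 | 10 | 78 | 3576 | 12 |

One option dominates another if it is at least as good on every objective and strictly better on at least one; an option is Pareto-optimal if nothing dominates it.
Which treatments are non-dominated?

Opt2, Opt3, Opt4, Opt6, Opt7, Opt8, Opt10, Opt11

Opt1: dominated by Opt2 (duration 2≤16, efficacy 64≥37, cost 1864≤3724, side-effect rate 25≤26).
Opt2: not dominated.
Opt3: not dominated.
Opt4: not dominated.
Opt5: dominated by Opt3 (duration 10≤21, efficacy 53≥45, cost 1481≤1484, side-effect rate 11≤14).
Opt6: not dominated (best side-effect rate).
Opt7: not dominated (best efficacy).
Opt8: not dominated (best cost).
Opt9: dominated by Opt8 (duration 17≤17, efficacy 54≥47, cost 590≤1385, side-effect rate 16≤36).
Opt10: not dominated.
Opt11: not dominated.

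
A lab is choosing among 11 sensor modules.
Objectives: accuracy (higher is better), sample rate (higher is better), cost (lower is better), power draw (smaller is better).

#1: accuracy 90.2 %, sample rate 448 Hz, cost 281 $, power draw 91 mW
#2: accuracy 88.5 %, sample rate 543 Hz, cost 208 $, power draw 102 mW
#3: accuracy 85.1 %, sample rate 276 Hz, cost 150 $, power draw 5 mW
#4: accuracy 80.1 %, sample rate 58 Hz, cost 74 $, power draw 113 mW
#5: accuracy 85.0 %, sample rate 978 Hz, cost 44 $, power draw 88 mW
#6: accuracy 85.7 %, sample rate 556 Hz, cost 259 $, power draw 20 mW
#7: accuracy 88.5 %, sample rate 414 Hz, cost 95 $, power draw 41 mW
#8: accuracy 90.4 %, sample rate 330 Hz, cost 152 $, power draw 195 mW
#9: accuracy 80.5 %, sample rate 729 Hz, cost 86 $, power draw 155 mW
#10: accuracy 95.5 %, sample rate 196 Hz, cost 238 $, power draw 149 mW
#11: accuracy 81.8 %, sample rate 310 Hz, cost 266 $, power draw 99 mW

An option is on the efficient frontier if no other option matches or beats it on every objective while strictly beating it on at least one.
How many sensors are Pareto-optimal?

#1: not dominated.
#2: not dominated.
#3: not dominated (best power draw).
#4: dominated by #5 (accuracy 85.0≥80.1, sample rate 978≥58, cost 44≤74, power draw 88≤113).
#5: not dominated (best sample rate).
#6: not dominated.
#7: not dominated.
#8: not dominated.
#9: dominated by #5 (accuracy 85.0≥80.5, sample rate 978≥729, cost 44≤86, power draw 88≤155).
#10: not dominated (best accuracy).
#11: dominated by #5 (accuracy 85.0≥81.8, sample rate 978≥310, cost 44≤266, power draw 88≤99).
Pareto-optimal: #1, #2, #3, #5, #6, #7, #8, #10 → 8.

8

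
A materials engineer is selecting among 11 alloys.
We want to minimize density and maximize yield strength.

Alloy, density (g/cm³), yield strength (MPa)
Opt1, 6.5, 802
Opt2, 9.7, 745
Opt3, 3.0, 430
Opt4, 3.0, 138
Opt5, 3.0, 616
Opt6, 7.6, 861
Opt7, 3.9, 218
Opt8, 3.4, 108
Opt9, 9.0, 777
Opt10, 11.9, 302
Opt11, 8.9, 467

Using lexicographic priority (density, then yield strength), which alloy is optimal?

First minimize density: best is 3.0, kept {Opt3, Opt4, Opt5}.
Then maximize yield strength: best is 616, kept {Opt5}.

Opt5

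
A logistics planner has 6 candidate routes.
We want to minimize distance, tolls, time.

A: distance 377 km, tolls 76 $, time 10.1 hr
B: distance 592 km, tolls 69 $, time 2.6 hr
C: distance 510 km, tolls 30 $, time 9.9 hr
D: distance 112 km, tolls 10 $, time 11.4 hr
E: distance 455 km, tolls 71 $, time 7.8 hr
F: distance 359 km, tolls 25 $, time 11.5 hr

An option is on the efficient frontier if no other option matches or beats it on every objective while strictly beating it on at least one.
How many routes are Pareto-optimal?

5

A: not dominated.
B: not dominated (best time).
C: not dominated.
D: not dominated (best distance).
E: not dominated.
F: dominated by D (distance 112≤359, tolls 10≤25, time 11.4≤11.5).
Pareto-optimal: A, B, C, D, E → 5.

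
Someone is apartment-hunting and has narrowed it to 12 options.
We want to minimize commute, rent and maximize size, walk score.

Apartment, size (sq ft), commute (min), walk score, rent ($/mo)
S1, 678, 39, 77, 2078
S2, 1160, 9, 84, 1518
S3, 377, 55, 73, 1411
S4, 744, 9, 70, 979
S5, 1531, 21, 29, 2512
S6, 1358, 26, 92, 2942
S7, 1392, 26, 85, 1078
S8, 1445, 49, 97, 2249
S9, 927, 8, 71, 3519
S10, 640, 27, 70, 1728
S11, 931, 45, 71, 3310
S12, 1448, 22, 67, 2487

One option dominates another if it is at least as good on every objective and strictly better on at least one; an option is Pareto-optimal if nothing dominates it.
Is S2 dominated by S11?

S11 vs S2: S11 is worse on size (931 vs 1160), so it does not dominate S2.

No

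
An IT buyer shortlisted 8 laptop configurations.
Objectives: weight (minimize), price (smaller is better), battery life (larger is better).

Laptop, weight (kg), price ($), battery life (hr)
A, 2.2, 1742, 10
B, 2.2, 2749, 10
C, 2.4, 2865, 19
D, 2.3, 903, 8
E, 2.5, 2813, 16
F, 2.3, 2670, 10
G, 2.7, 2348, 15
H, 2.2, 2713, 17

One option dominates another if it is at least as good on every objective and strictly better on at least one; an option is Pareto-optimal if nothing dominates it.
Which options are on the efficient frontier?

A, C, D, G, H

A: not dominated.
B: dominated by A (weight 2.2≤2.2, price 1742≤2749, battery life 10≥10).
C: not dominated (best battery life).
D: not dominated (best price).
E: dominated by H (weight 2.2≤2.5, price 2713≤2813, battery life 17≥16).
F: dominated by A (weight 2.2≤2.3, price 1742≤2670, battery life 10≥10).
G: not dominated.
H: not dominated.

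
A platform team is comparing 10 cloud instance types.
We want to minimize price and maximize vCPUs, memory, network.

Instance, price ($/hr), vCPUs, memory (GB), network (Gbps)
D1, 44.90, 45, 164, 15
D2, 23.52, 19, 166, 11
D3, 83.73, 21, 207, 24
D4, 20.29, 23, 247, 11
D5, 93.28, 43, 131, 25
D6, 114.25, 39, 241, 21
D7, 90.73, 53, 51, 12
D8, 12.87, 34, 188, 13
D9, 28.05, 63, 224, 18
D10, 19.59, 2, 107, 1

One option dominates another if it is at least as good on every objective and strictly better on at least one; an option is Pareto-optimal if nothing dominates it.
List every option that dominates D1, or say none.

D9: price 28.05≤44.90, vCPUs 63≥45, memory 224≥164, network 18≥15 — dominates D1.
Others (D2, D3, D4, D5, D6, D7, D8, D10) are each worse than D1 on at least one objective.

D9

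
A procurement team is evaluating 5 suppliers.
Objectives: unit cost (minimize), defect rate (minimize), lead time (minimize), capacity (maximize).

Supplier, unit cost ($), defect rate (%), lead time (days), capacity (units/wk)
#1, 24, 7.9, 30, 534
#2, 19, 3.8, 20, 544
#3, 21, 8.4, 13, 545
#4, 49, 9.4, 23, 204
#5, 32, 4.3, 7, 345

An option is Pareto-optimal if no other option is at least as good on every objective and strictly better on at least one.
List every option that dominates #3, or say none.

#1: worse on unit cost (24 vs 21).
#2: worse on lead time (20 vs 13).
#4: worse on unit cost (49 vs 21).
#5: worse on unit cost (32 vs 21).
No option dominates #3.

none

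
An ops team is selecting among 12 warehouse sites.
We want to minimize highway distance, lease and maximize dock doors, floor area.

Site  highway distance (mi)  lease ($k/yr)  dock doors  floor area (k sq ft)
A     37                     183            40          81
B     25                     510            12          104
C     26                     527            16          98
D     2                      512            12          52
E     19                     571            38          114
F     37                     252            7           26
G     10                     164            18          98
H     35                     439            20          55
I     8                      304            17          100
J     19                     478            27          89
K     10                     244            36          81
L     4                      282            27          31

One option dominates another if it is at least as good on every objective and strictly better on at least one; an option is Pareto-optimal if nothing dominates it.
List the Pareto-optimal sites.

A, B, D, E, G, I, J, K, L

A: not dominated (best dock doors).
B: not dominated.
C: dominated by G (highway distance 10≤26, lease 164≤527, dock doors 18≥16, floor area 98≥98).
D: not dominated (best highway distance).
E: not dominated (best floor area).
F: dominated by A (highway distance 37≤37, lease 183≤252, dock doors 40≥7, floor area 81≥26).
G: not dominated (best lease).
H: dominated by K (highway distance 10≤35, lease 244≤439, dock doors 36≥20, floor area 81≥55).
I: not dominated.
J: not dominated.
K: not dominated.
L: not dominated.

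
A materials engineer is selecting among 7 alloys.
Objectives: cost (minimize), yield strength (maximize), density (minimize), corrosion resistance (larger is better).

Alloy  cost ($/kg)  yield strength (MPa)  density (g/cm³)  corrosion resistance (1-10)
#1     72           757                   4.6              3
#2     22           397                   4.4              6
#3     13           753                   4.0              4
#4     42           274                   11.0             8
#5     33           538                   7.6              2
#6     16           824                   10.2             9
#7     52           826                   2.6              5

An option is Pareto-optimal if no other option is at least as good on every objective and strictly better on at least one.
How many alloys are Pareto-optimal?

4

#1: dominated by #7 (cost 52≤72, yield strength 826≥757, density 2.6≤4.6, corrosion resistance 5≥3).
#2: not dominated.
#3: not dominated (best cost).
#4: dominated by #6 (cost 16≤42, yield strength 824≥274, density 10.2≤11.0, corrosion resistance 9≥8).
#5: dominated by #3 (cost 13≤33, yield strength 753≥538, density 4.0≤7.6, corrosion resistance 4≥2).
#6: not dominated (best corrosion resistance).
#7: not dominated (best yield strength).
Pareto-optimal: #2, #3, #6, #7 → 4.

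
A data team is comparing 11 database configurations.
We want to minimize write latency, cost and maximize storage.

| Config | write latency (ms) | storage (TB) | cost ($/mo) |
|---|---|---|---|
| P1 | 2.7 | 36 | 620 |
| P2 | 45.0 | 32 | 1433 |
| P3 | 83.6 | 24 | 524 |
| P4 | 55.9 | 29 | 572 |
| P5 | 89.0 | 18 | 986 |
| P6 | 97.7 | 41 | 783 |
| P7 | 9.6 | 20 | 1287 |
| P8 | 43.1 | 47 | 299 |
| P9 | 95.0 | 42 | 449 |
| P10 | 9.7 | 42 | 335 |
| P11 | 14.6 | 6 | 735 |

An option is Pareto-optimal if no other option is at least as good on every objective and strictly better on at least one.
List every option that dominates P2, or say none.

P1, P8, P10

P1: write latency 2.7≤45.0, storage 36≥32, cost 620≤1433 — dominates P2.
P8: write latency 43.1≤45.0, storage 47≥32, cost 299≤1433 — dominates P2.
P10: write latency 9.7≤45.0, storage 42≥32, cost 335≤1433 — dominates P2.
Others (P3, P4, P5, P6, P7, P9, P11) are each worse than P2 on at least one objective.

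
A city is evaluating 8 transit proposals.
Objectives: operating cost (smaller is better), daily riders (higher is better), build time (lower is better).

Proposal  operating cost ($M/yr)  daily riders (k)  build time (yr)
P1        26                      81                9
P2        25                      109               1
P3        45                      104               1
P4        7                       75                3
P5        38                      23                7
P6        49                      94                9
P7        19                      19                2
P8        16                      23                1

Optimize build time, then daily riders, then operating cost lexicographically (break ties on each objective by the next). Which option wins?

P2

First minimize build time: best is 1, kept {P2, P3, P8}.
Then maximize daily riders: best is 109, kept {P2}.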